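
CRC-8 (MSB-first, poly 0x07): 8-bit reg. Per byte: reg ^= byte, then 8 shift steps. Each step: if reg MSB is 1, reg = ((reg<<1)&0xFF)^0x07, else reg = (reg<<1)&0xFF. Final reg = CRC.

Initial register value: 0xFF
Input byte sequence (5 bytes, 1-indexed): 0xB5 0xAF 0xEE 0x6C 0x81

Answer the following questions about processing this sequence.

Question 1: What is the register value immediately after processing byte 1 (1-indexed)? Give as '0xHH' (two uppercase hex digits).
Answer: 0xF1

Derivation:
After byte 1 (0xB5): reg=0xF1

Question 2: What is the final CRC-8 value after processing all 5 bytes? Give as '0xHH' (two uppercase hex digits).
Answer: 0x5D

Derivation:
After byte 1 (0xB5): reg=0xF1
After byte 2 (0xAF): reg=0x9D
After byte 3 (0xEE): reg=0x5E
After byte 4 (0x6C): reg=0x9E
After byte 5 (0x81): reg=0x5D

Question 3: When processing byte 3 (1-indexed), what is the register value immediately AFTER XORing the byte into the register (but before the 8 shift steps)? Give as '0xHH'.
Answer: 0x73

Derivation:
Register before byte 3: 0x9D
Byte 3: 0xEE
0x9D XOR 0xEE = 0x73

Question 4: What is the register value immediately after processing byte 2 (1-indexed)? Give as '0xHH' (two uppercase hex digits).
After byte 1 (0xB5): reg=0xF1
After byte 2 (0xAF): reg=0x9D

Answer: 0x9D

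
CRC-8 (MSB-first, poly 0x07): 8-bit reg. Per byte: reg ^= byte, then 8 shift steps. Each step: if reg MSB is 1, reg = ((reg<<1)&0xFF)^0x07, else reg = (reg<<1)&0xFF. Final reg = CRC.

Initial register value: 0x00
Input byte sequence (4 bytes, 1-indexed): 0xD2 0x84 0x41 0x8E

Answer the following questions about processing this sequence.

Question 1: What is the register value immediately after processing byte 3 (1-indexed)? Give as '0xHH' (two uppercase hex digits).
Answer: 0xDB

Derivation:
After byte 1 (0xD2): reg=0x30
After byte 2 (0x84): reg=0x05
After byte 3 (0x41): reg=0xDB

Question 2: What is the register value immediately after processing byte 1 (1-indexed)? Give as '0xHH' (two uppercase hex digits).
After byte 1 (0xD2): reg=0x30

Answer: 0x30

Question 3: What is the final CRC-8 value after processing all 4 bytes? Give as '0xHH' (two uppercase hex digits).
After byte 1 (0xD2): reg=0x30
After byte 2 (0x84): reg=0x05
After byte 3 (0x41): reg=0xDB
After byte 4 (0x8E): reg=0xAC

Answer: 0xAC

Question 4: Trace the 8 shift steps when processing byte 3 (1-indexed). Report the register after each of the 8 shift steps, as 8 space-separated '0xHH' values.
Answer: 0x88 0x17 0x2E 0x5C 0xB8 0x77 0xEE 0xDB

Derivation:
After byte 1 (0xD2): reg=0x30
After byte 2 (0x84): reg=0x05
Register before byte 3: 0x05
After XOR with byte 0x41: 0x44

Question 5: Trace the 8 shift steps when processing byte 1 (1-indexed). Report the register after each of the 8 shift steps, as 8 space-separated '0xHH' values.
Answer: 0xA3 0x41 0x82 0x03 0x06 0x0C 0x18 0x30

Derivation:
Register before byte 1: 0x00
After XOR with byte 0xD2: 0xD2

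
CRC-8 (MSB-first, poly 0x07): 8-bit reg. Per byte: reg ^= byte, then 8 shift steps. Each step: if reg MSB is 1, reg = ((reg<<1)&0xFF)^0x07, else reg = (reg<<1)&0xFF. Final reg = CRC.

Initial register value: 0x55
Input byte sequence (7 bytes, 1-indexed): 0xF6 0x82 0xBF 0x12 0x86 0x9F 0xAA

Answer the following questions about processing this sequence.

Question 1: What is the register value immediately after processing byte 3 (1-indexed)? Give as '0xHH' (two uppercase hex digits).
After byte 1 (0xF6): reg=0x60
After byte 2 (0x82): reg=0xA0
After byte 3 (0xBF): reg=0x5D

Answer: 0x5D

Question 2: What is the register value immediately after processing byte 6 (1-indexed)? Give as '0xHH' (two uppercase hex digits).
After byte 1 (0xF6): reg=0x60
After byte 2 (0x82): reg=0xA0
After byte 3 (0xBF): reg=0x5D
After byte 4 (0x12): reg=0xEA
After byte 5 (0x86): reg=0x03
After byte 6 (0x9F): reg=0xDD

Answer: 0xDD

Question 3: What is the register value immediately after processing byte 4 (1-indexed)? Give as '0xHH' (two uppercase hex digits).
After byte 1 (0xF6): reg=0x60
After byte 2 (0x82): reg=0xA0
After byte 3 (0xBF): reg=0x5D
After byte 4 (0x12): reg=0xEA

Answer: 0xEA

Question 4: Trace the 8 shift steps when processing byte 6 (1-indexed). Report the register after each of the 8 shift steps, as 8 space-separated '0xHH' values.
After byte 1 (0xF6): reg=0x60
After byte 2 (0x82): reg=0xA0
After byte 3 (0xBF): reg=0x5D
After byte 4 (0x12): reg=0xEA
After byte 5 (0x86): reg=0x03
Register before byte 6: 0x03
After XOR with byte 0x9F: 0x9C

Answer: 0x3F 0x7E 0xFC 0xFF 0xF9 0xF5 0xED 0xDD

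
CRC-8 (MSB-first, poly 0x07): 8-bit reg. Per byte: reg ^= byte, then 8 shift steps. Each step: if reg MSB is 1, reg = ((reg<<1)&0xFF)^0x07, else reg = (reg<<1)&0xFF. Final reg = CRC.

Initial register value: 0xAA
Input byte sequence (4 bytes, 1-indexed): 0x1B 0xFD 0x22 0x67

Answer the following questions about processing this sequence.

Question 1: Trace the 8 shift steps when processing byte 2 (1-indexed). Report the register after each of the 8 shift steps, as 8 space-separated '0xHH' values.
Answer: 0xC1 0x85 0x0D 0x1A 0x34 0x68 0xD0 0xA7

Derivation:
After byte 1 (0x1B): reg=0x1E
Register before byte 2: 0x1E
After XOR with byte 0xFD: 0xE3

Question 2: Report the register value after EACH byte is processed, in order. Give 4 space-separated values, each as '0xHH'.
0x1E 0xA7 0x92 0xC5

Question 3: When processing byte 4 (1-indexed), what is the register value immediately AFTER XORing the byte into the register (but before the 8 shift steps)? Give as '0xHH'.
Answer: 0xF5

Derivation:
Register before byte 4: 0x92
Byte 4: 0x67
0x92 XOR 0x67 = 0xF5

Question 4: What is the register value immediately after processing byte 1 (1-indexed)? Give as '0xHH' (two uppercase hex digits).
Answer: 0x1E

Derivation:
After byte 1 (0x1B): reg=0x1E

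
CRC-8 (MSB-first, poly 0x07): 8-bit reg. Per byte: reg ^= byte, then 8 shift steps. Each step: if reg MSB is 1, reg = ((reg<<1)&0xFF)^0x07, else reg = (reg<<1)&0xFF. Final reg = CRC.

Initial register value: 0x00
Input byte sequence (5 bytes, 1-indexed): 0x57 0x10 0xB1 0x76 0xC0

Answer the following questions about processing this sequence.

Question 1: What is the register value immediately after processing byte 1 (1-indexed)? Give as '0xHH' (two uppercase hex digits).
Answer: 0xA2

Derivation:
After byte 1 (0x57): reg=0xA2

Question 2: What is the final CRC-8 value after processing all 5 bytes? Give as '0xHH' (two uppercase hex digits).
After byte 1 (0x57): reg=0xA2
After byte 2 (0x10): reg=0x17
After byte 3 (0xB1): reg=0x7B
After byte 4 (0x76): reg=0x23
After byte 5 (0xC0): reg=0xA7

Answer: 0xA7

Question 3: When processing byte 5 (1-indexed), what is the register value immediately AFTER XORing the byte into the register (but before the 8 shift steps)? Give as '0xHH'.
Register before byte 5: 0x23
Byte 5: 0xC0
0x23 XOR 0xC0 = 0xE3

Answer: 0xE3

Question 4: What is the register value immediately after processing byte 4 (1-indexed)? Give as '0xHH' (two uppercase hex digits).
Answer: 0x23

Derivation:
After byte 1 (0x57): reg=0xA2
After byte 2 (0x10): reg=0x17
After byte 3 (0xB1): reg=0x7B
After byte 4 (0x76): reg=0x23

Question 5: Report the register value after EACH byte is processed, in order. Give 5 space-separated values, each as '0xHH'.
0xA2 0x17 0x7B 0x23 0xA7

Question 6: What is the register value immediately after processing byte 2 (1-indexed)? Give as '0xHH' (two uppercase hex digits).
After byte 1 (0x57): reg=0xA2
After byte 2 (0x10): reg=0x17

Answer: 0x17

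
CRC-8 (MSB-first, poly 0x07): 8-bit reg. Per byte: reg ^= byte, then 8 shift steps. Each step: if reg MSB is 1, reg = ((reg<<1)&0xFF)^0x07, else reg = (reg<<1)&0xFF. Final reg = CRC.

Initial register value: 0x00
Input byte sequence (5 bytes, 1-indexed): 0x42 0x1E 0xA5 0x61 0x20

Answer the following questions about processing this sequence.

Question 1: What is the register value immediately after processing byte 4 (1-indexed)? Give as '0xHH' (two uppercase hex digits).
Answer: 0x40

Derivation:
After byte 1 (0x42): reg=0xC9
After byte 2 (0x1E): reg=0x2B
After byte 3 (0xA5): reg=0xA3
After byte 4 (0x61): reg=0x40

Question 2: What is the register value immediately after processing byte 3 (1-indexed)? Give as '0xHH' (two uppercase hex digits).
After byte 1 (0x42): reg=0xC9
After byte 2 (0x1E): reg=0x2B
After byte 3 (0xA5): reg=0xA3

Answer: 0xA3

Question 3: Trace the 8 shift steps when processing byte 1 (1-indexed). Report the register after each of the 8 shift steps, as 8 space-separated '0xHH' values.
Answer: 0x84 0x0F 0x1E 0x3C 0x78 0xF0 0xE7 0xC9

Derivation:
Register before byte 1: 0x00
After XOR with byte 0x42: 0x42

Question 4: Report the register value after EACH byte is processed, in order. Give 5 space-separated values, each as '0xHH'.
0xC9 0x2B 0xA3 0x40 0x27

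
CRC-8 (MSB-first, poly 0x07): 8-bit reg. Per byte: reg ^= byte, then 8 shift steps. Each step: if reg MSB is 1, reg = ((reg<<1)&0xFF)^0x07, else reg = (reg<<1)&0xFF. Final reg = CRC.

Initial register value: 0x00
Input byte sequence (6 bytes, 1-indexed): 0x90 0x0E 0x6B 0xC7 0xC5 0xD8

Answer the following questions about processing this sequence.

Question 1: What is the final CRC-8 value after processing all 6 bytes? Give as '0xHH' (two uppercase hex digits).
After byte 1 (0x90): reg=0xF9
After byte 2 (0x0E): reg=0xCB
After byte 3 (0x6B): reg=0x69
After byte 4 (0xC7): reg=0x43
After byte 5 (0xC5): reg=0x9B
After byte 6 (0xD8): reg=0xCE

Answer: 0xCE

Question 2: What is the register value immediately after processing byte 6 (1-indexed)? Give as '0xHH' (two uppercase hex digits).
After byte 1 (0x90): reg=0xF9
After byte 2 (0x0E): reg=0xCB
After byte 3 (0x6B): reg=0x69
After byte 4 (0xC7): reg=0x43
After byte 5 (0xC5): reg=0x9B
After byte 6 (0xD8): reg=0xCE

Answer: 0xCE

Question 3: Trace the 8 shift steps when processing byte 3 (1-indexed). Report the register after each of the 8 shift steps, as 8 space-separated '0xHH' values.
After byte 1 (0x90): reg=0xF9
After byte 2 (0x0E): reg=0xCB
Register before byte 3: 0xCB
After XOR with byte 0x6B: 0xA0

Answer: 0x47 0x8E 0x1B 0x36 0x6C 0xD8 0xB7 0x69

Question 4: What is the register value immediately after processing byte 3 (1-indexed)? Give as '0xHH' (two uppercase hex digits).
Answer: 0x69

Derivation:
After byte 1 (0x90): reg=0xF9
After byte 2 (0x0E): reg=0xCB
After byte 3 (0x6B): reg=0x69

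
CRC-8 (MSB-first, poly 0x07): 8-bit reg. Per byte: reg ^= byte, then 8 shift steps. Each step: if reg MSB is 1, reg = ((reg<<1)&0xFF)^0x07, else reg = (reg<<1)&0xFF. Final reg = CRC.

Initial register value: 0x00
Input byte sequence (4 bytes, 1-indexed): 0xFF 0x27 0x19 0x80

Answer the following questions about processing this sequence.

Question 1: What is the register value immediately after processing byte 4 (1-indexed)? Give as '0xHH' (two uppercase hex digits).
Answer: 0xE7

Derivation:
After byte 1 (0xFF): reg=0xF3
After byte 2 (0x27): reg=0x22
After byte 3 (0x19): reg=0xA1
After byte 4 (0x80): reg=0xE7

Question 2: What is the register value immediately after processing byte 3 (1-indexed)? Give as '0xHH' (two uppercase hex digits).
After byte 1 (0xFF): reg=0xF3
After byte 2 (0x27): reg=0x22
After byte 3 (0x19): reg=0xA1

Answer: 0xA1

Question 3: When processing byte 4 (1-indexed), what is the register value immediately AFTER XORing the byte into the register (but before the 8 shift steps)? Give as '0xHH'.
Register before byte 4: 0xA1
Byte 4: 0x80
0xA1 XOR 0x80 = 0x21

Answer: 0x21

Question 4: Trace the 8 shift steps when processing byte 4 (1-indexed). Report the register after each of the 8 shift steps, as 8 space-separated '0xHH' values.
Answer: 0x42 0x84 0x0F 0x1E 0x3C 0x78 0xF0 0xE7

Derivation:
After byte 1 (0xFF): reg=0xF3
After byte 2 (0x27): reg=0x22
After byte 3 (0x19): reg=0xA1
Register before byte 4: 0xA1
After XOR with byte 0x80: 0x21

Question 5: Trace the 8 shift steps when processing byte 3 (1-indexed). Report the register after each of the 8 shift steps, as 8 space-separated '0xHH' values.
After byte 1 (0xFF): reg=0xF3
After byte 2 (0x27): reg=0x22
Register before byte 3: 0x22
After XOR with byte 0x19: 0x3B

Answer: 0x76 0xEC 0xDF 0xB9 0x75 0xEA 0xD3 0xA1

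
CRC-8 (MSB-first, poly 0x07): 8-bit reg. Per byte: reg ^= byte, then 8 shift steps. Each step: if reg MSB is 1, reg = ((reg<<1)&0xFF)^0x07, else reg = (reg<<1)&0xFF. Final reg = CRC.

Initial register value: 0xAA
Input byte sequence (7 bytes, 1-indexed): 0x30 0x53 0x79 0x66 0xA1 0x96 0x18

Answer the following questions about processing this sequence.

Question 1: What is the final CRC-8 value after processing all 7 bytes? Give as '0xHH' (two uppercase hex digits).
Answer: 0xA9

Derivation:
After byte 1 (0x30): reg=0xCF
After byte 2 (0x53): reg=0xDD
After byte 3 (0x79): reg=0x75
After byte 4 (0x66): reg=0x79
After byte 5 (0xA1): reg=0x06
After byte 6 (0x96): reg=0xF9
After byte 7 (0x18): reg=0xA9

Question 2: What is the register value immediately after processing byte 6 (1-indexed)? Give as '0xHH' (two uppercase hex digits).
Answer: 0xF9

Derivation:
After byte 1 (0x30): reg=0xCF
After byte 2 (0x53): reg=0xDD
After byte 3 (0x79): reg=0x75
After byte 4 (0x66): reg=0x79
After byte 5 (0xA1): reg=0x06
After byte 6 (0x96): reg=0xF9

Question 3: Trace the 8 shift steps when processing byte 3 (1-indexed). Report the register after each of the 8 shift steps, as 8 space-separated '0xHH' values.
After byte 1 (0x30): reg=0xCF
After byte 2 (0x53): reg=0xDD
Register before byte 3: 0xDD
After XOR with byte 0x79: 0xA4

Answer: 0x4F 0x9E 0x3B 0x76 0xEC 0xDF 0xB9 0x75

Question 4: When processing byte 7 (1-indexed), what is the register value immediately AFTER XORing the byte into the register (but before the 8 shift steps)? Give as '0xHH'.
Answer: 0xE1

Derivation:
Register before byte 7: 0xF9
Byte 7: 0x18
0xF9 XOR 0x18 = 0xE1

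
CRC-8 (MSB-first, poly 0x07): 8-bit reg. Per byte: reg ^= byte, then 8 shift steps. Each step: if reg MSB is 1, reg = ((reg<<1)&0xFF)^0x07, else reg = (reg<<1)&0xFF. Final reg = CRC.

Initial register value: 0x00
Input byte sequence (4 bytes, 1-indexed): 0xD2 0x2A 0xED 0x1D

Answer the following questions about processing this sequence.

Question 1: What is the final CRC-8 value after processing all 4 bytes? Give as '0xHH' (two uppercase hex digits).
Answer: 0xDC

Derivation:
After byte 1 (0xD2): reg=0x30
After byte 2 (0x2A): reg=0x46
After byte 3 (0xED): reg=0x58
After byte 4 (0x1D): reg=0xDC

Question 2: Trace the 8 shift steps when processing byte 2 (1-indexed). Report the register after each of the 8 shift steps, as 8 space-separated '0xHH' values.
Answer: 0x34 0x68 0xD0 0xA7 0x49 0x92 0x23 0x46

Derivation:
After byte 1 (0xD2): reg=0x30
Register before byte 2: 0x30
After XOR with byte 0x2A: 0x1A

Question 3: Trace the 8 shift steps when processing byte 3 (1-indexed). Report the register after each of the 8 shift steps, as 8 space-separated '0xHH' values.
Answer: 0x51 0xA2 0x43 0x86 0x0B 0x16 0x2C 0x58

Derivation:
After byte 1 (0xD2): reg=0x30
After byte 2 (0x2A): reg=0x46
Register before byte 3: 0x46
After XOR with byte 0xED: 0xAB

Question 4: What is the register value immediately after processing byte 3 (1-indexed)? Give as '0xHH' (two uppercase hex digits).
After byte 1 (0xD2): reg=0x30
After byte 2 (0x2A): reg=0x46
After byte 3 (0xED): reg=0x58

Answer: 0x58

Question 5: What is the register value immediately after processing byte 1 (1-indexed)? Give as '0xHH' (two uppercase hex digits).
Answer: 0x30

Derivation:
After byte 1 (0xD2): reg=0x30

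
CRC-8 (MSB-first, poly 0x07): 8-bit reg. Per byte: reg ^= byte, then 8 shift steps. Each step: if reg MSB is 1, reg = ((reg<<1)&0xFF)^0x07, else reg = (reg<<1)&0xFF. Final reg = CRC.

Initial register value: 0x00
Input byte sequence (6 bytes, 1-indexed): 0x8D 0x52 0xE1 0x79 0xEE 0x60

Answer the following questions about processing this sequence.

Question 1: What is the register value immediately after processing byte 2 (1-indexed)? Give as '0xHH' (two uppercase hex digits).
After byte 1 (0x8D): reg=0xAA
After byte 2 (0x52): reg=0xE6

Answer: 0xE6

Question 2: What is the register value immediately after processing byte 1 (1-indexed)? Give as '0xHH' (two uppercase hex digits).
Answer: 0xAA

Derivation:
After byte 1 (0x8D): reg=0xAA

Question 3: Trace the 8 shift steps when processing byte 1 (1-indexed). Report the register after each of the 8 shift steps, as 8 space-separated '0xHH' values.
Register before byte 1: 0x00
After XOR with byte 0x8D: 0x8D

Answer: 0x1D 0x3A 0x74 0xE8 0xD7 0xA9 0x55 0xAA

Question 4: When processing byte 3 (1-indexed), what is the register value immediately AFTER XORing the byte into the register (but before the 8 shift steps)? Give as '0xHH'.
Register before byte 3: 0xE6
Byte 3: 0xE1
0xE6 XOR 0xE1 = 0x07

Answer: 0x07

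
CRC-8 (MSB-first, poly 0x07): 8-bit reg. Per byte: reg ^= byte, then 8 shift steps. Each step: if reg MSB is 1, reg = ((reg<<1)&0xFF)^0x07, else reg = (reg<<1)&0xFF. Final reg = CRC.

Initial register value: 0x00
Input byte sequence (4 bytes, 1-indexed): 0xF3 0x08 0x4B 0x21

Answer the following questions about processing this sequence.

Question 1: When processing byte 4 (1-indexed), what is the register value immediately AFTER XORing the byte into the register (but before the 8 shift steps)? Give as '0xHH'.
Answer: 0xAE

Derivation:
Register before byte 4: 0x8F
Byte 4: 0x21
0x8F XOR 0x21 = 0xAE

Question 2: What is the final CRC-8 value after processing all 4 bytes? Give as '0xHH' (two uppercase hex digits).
Answer: 0x43

Derivation:
After byte 1 (0xF3): reg=0xD7
After byte 2 (0x08): reg=0x13
After byte 3 (0x4B): reg=0x8F
After byte 4 (0x21): reg=0x43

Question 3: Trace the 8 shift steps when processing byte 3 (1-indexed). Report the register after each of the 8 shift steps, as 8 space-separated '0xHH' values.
After byte 1 (0xF3): reg=0xD7
After byte 2 (0x08): reg=0x13
Register before byte 3: 0x13
After XOR with byte 0x4B: 0x58

Answer: 0xB0 0x67 0xCE 0x9B 0x31 0x62 0xC4 0x8F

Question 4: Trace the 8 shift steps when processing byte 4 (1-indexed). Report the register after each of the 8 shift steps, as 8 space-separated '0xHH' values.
Answer: 0x5B 0xB6 0x6B 0xD6 0xAB 0x51 0xA2 0x43

Derivation:
After byte 1 (0xF3): reg=0xD7
After byte 2 (0x08): reg=0x13
After byte 3 (0x4B): reg=0x8F
Register before byte 4: 0x8F
After XOR with byte 0x21: 0xAE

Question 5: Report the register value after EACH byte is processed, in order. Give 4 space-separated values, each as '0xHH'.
0xD7 0x13 0x8F 0x43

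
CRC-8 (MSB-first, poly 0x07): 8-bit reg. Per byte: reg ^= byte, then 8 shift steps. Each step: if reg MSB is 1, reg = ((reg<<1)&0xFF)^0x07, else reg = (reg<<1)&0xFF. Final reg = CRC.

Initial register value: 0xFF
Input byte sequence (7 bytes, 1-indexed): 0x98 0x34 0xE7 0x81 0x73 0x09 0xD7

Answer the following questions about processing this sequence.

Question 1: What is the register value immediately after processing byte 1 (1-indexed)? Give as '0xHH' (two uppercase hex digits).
After byte 1 (0x98): reg=0x32

Answer: 0x32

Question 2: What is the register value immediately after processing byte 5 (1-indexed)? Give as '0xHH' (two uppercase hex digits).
Answer: 0x51

Derivation:
After byte 1 (0x98): reg=0x32
After byte 2 (0x34): reg=0x12
After byte 3 (0xE7): reg=0xC5
After byte 4 (0x81): reg=0xDB
After byte 5 (0x73): reg=0x51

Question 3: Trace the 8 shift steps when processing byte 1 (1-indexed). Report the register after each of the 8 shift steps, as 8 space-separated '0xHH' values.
Answer: 0xCE 0x9B 0x31 0x62 0xC4 0x8F 0x19 0x32

Derivation:
Register before byte 1: 0xFF
After XOR with byte 0x98: 0x67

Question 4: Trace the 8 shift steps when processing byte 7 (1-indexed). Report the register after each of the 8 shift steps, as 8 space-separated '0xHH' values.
Answer: 0xB0 0x67 0xCE 0x9B 0x31 0x62 0xC4 0x8F

Derivation:
After byte 1 (0x98): reg=0x32
After byte 2 (0x34): reg=0x12
After byte 3 (0xE7): reg=0xC5
After byte 4 (0x81): reg=0xDB
After byte 5 (0x73): reg=0x51
After byte 6 (0x09): reg=0x8F
Register before byte 7: 0x8F
After XOR with byte 0xD7: 0x58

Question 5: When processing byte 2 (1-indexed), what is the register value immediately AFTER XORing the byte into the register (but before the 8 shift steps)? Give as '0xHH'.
Answer: 0x06

Derivation:
Register before byte 2: 0x32
Byte 2: 0x34
0x32 XOR 0x34 = 0x06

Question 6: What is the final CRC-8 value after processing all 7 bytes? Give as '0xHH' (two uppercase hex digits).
Answer: 0x8F

Derivation:
After byte 1 (0x98): reg=0x32
After byte 2 (0x34): reg=0x12
After byte 3 (0xE7): reg=0xC5
After byte 4 (0x81): reg=0xDB
After byte 5 (0x73): reg=0x51
After byte 6 (0x09): reg=0x8F
After byte 7 (0xD7): reg=0x8F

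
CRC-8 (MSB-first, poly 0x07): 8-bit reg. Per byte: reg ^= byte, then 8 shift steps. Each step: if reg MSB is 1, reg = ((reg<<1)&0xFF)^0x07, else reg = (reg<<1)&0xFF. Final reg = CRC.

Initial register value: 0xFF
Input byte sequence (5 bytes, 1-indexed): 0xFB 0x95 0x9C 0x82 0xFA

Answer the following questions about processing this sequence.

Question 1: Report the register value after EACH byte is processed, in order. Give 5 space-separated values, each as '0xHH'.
0x1C 0xB6 0xD6 0xAB 0xB0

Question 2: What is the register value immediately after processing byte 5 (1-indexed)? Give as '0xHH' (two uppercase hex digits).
Answer: 0xB0

Derivation:
After byte 1 (0xFB): reg=0x1C
After byte 2 (0x95): reg=0xB6
After byte 3 (0x9C): reg=0xD6
After byte 4 (0x82): reg=0xAB
After byte 5 (0xFA): reg=0xB0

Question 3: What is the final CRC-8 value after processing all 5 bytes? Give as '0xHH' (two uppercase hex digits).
After byte 1 (0xFB): reg=0x1C
After byte 2 (0x95): reg=0xB6
After byte 3 (0x9C): reg=0xD6
After byte 4 (0x82): reg=0xAB
After byte 5 (0xFA): reg=0xB0

Answer: 0xB0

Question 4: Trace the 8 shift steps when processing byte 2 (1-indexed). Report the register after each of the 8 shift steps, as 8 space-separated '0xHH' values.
After byte 1 (0xFB): reg=0x1C
Register before byte 2: 0x1C
After XOR with byte 0x95: 0x89

Answer: 0x15 0x2A 0x54 0xA8 0x57 0xAE 0x5B 0xB6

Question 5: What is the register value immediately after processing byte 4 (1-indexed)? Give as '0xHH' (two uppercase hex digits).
After byte 1 (0xFB): reg=0x1C
After byte 2 (0x95): reg=0xB6
After byte 3 (0x9C): reg=0xD6
After byte 4 (0x82): reg=0xAB

Answer: 0xAB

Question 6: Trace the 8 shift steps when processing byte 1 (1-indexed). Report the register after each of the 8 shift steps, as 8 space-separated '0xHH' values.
Register before byte 1: 0xFF
After XOR with byte 0xFB: 0x04

Answer: 0x08 0x10 0x20 0x40 0x80 0x07 0x0E 0x1C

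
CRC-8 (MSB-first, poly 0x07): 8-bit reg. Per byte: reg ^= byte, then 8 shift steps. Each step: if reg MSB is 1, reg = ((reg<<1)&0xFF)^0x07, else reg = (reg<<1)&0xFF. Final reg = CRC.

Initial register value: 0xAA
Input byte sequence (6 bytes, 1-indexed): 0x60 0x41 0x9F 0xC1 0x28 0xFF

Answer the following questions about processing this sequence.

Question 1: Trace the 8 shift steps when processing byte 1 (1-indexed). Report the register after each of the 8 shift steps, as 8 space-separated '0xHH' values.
Register before byte 1: 0xAA
After XOR with byte 0x60: 0xCA

Answer: 0x93 0x21 0x42 0x84 0x0F 0x1E 0x3C 0x78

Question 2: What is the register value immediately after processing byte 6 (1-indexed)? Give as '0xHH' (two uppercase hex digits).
Answer: 0xBA

Derivation:
After byte 1 (0x60): reg=0x78
After byte 2 (0x41): reg=0xAF
After byte 3 (0x9F): reg=0x90
After byte 4 (0xC1): reg=0xB0
After byte 5 (0x28): reg=0xC1
After byte 6 (0xFF): reg=0xBA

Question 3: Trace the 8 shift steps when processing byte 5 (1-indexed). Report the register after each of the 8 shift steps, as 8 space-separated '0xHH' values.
After byte 1 (0x60): reg=0x78
After byte 2 (0x41): reg=0xAF
After byte 3 (0x9F): reg=0x90
After byte 4 (0xC1): reg=0xB0
Register before byte 5: 0xB0
After XOR with byte 0x28: 0x98

Answer: 0x37 0x6E 0xDC 0xBF 0x79 0xF2 0xE3 0xC1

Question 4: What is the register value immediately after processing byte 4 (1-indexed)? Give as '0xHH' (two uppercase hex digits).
After byte 1 (0x60): reg=0x78
After byte 2 (0x41): reg=0xAF
After byte 3 (0x9F): reg=0x90
After byte 4 (0xC1): reg=0xB0

Answer: 0xB0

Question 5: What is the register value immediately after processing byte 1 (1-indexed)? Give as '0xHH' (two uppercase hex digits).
After byte 1 (0x60): reg=0x78

Answer: 0x78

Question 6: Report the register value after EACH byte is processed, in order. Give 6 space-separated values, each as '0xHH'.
0x78 0xAF 0x90 0xB0 0xC1 0xBA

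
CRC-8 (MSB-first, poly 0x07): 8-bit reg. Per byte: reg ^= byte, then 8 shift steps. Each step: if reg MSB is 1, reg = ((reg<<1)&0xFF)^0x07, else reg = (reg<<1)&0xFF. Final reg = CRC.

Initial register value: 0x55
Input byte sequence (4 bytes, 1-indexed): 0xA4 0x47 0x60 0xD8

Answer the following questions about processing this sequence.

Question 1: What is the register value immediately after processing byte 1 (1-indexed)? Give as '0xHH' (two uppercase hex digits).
After byte 1 (0xA4): reg=0xD9

Answer: 0xD9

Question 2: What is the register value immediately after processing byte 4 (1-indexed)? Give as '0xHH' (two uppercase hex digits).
Answer: 0x76

Derivation:
After byte 1 (0xA4): reg=0xD9
After byte 2 (0x47): reg=0xD3
After byte 3 (0x60): reg=0x10
After byte 4 (0xD8): reg=0x76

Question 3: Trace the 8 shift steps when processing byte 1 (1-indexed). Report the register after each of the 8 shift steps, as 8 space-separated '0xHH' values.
Answer: 0xE5 0xCD 0x9D 0x3D 0x7A 0xF4 0xEF 0xD9

Derivation:
Register before byte 1: 0x55
After XOR with byte 0xA4: 0xF1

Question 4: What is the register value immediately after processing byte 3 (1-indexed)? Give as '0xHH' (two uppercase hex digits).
After byte 1 (0xA4): reg=0xD9
After byte 2 (0x47): reg=0xD3
After byte 3 (0x60): reg=0x10

Answer: 0x10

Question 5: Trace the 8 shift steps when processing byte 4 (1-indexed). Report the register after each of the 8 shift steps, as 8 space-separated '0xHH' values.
Answer: 0x97 0x29 0x52 0xA4 0x4F 0x9E 0x3B 0x76

Derivation:
After byte 1 (0xA4): reg=0xD9
After byte 2 (0x47): reg=0xD3
After byte 3 (0x60): reg=0x10
Register before byte 4: 0x10
After XOR with byte 0xD8: 0xC8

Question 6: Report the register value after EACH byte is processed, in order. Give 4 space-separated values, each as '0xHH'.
0xD9 0xD3 0x10 0x76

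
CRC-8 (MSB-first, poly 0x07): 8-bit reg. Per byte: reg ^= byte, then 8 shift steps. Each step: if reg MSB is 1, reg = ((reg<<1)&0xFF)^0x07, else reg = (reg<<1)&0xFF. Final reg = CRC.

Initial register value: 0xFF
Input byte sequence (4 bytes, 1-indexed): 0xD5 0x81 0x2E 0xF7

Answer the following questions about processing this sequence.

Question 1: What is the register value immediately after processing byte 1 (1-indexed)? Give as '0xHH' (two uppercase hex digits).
Answer: 0xD6

Derivation:
After byte 1 (0xD5): reg=0xD6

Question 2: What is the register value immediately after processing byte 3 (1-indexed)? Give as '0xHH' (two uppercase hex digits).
Answer: 0xAD

Derivation:
After byte 1 (0xD5): reg=0xD6
After byte 2 (0x81): reg=0xA2
After byte 3 (0x2E): reg=0xAD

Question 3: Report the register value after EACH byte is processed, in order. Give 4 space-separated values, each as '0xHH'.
0xD6 0xA2 0xAD 0x81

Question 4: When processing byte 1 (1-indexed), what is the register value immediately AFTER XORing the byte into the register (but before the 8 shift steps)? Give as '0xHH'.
Answer: 0x2A

Derivation:
Register before byte 1: 0xFF
Byte 1: 0xD5
0xFF XOR 0xD5 = 0x2A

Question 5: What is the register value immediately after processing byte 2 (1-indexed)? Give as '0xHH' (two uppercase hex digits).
After byte 1 (0xD5): reg=0xD6
After byte 2 (0x81): reg=0xA2

Answer: 0xA2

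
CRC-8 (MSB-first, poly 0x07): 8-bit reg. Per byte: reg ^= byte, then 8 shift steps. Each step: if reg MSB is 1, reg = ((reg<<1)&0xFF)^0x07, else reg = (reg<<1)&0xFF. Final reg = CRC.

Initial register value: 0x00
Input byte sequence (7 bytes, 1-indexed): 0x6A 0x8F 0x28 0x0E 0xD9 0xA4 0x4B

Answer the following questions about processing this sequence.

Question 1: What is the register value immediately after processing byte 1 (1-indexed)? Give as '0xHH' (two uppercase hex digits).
After byte 1 (0x6A): reg=0x11

Answer: 0x11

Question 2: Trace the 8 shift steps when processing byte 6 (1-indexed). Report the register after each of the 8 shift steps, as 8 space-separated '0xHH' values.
After byte 1 (0x6A): reg=0x11
After byte 2 (0x8F): reg=0xD3
After byte 3 (0x28): reg=0xEF
After byte 4 (0x0E): reg=0xA9
After byte 5 (0xD9): reg=0x57
Register before byte 6: 0x57
After XOR with byte 0xA4: 0xF3

Answer: 0xE1 0xC5 0x8D 0x1D 0x3A 0x74 0xE8 0xD7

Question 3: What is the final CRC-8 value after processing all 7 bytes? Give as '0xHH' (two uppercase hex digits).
After byte 1 (0x6A): reg=0x11
After byte 2 (0x8F): reg=0xD3
After byte 3 (0x28): reg=0xEF
After byte 4 (0x0E): reg=0xA9
After byte 5 (0xD9): reg=0x57
After byte 6 (0xA4): reg=0xD7
After byte 7 (0x4B): reg=0xDD

Answer: 0xDD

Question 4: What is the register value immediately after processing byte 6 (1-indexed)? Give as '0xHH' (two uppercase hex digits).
Answer: 0xD7

Derivation:
After byte 1 (0x6A): reg=0x11
After byte 2 (0x8F): reg=0xD3
After byte 3 (0x28): reg=0xEF
After byte 4 (0x0E): reg=0xA9
After byte 5 (0xD9): reg=0x57
After byte 6 (0xA4): reg=0xD7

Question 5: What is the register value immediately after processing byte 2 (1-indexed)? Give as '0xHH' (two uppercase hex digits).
After byte 1 (0x6A): reg=0x11
After byte 2 (0x8F): reg=0xD3

Answer: 0xD3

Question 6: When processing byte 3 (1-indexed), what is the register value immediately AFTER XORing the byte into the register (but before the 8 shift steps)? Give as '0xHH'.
Answer: 0xFB

Derivation:
Register before byte 3: 0xD3
Byte 3: 0x28
0xD3 XOR 0x28 = 0xFB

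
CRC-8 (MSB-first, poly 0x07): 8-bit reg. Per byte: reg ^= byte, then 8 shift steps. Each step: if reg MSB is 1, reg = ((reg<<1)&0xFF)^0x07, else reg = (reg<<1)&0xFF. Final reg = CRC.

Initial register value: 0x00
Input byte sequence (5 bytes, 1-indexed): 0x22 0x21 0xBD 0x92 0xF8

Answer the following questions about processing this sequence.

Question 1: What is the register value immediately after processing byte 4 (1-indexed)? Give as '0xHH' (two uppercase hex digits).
After byte 1 (0x22): reg=0xEE
After byte 2 (0x21): reg=0x63
After byte 3 (0xBD): reg=0x14
After byte 4 (0x92): reg=0x9B

Answer: 0x9B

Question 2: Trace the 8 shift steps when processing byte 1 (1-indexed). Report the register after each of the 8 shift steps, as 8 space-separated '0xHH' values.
Answer: 0x44 0x88 0x17 0x2E 0x5C 0xB8 0x77 0xEE

Derivation:
Register before byte 1: 0x00
After XOR with byte 0x22: 0x22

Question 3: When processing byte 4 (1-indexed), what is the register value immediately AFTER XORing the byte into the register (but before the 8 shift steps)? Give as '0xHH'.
Answer: 0x86

Derivation:
Register before byte 4: 0x14
Byte 4: 0x92
0x14 XOR 0x92 = 0x86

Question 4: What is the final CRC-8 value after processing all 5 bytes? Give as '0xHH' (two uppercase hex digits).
Answer: 0x2E

Derivation:
After byte 1 (0x22): reg=0xEE
After byte 2 (0x21): reg=0x63
After byte 3 (0xBD): reg=0x14
After byte 4 (0x92): reg=0x9B
After byte 5 (0xF8): reg=0x2E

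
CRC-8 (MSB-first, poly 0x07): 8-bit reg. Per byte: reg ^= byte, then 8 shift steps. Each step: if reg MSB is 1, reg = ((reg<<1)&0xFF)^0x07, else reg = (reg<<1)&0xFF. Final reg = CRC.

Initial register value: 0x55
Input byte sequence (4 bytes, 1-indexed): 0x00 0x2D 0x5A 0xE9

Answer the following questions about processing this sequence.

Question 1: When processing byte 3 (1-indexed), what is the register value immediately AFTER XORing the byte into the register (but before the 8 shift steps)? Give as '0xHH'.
Register before byte 3: 0x8E
Byte 3: 0x5A
0x8E XOR 0x5A = 0xD4

Answer: 0xD4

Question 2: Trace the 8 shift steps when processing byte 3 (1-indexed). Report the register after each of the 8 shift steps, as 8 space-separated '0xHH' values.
Answer: 0xAF 0x59 0xB2 0x63 0xC6 0x8B 0x11 0x22

Derivation:
After byte 1 (0x00): reg=0xAC
After byte 2 (0x2D): reg=0x8E
Register before byte 3: 0x8E
After XOR with byte 0x5A: 0xD4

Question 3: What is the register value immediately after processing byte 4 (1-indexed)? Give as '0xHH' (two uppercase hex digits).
After byte 1 (0x00): reg=0xAC
After byte 2 (0x2D): reg=0x8E
After byte 3 (0x5A): reg=0x22
After byte 4 (0xE9): reg=0x7F

Answer: 0x7F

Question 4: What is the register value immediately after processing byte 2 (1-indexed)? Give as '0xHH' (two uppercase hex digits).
After byte 1 (0x00): reg=0xAC
After byte 2 (0x2D): reg=0x8E

Answer: 0x8E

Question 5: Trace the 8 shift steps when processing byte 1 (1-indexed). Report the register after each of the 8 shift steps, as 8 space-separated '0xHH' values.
Register before byte 1: 0x55
After XOR with byte 0x00: 0x55

Answer: 0xAA 0x53 0xA6 0x4B 0x96 0x2B 0x56 0xAC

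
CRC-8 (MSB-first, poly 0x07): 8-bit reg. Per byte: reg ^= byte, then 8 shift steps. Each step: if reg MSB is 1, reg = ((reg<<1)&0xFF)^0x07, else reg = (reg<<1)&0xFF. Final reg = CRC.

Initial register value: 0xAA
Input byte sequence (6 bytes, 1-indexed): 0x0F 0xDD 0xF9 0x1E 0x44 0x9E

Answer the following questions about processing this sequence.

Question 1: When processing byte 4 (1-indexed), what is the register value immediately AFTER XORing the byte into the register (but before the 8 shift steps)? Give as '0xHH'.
Answer: 0x24

Derivation:
Register before byte 4: 0x3A
Byte 4: 0x1E
0x3A XOR 0x1E = 0x24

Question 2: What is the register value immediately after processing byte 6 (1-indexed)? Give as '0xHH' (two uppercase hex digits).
After byte 1 (0x0F): reg=0x72
After byte 2 (0xDD): reg=0x44
After byte 3 (0xF9): reg=0x3A
After byte 4 (0x1E): reg=0xFC
After byte 5 (0x44): reg=0x21
After byte 6 (0x9E): reg=0x34

Answer: 0x34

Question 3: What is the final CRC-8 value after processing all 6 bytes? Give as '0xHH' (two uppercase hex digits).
After byte 1 (0x0F): reg=0x72
After byte 2 (0xDD): reg=0x44
After byte 3 (0xF9): reg=0x3A
After byte 4 (0x1E): reg=0xFC
After byte 5 (0x44): reg=0x21
After byte 6 (0x9E): reg=0x34

Answer: 0x34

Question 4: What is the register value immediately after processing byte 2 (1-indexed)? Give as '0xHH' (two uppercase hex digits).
After byte 1 (0x0F): reg=0x72
After byte 2 (0xDD): reg=0x44

Answer: 0x44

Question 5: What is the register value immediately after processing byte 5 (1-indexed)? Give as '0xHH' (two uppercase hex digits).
After byte 1 (0x0F): reg=0x72
After byte 2 (0xDD): reg=0x44
After byte 3 (0xF9): reg=0x3A
After byte 4 (0x1E): reg=0xFC
After byte 5 (0x44): reg=0x21

Answer: 0x21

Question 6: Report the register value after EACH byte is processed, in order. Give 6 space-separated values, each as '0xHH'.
0x72 0x44 0x3A 0xFC 0x21 0x34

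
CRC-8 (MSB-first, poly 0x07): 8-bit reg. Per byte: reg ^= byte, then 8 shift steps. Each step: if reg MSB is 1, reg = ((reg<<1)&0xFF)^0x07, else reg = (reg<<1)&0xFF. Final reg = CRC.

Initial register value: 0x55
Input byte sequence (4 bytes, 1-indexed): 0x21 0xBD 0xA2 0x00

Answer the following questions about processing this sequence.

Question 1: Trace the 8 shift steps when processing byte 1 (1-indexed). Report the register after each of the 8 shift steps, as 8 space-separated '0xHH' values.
Register before byte 1: 0x55
After XOR with byte 0x21: 0x74

Answer: 0xE8 0xD7 0xA9 0x55 0xAA 0x53 0xA6 0x4B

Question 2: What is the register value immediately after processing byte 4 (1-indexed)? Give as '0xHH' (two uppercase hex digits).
After byte 1 (0x21): reg=0x4B
After byte 2 (0xBD): reg=0xCC
After byte 3 (0xA2): reg=0x0D
After byte 4 (0x00): reg=0x23

Answer: 0x23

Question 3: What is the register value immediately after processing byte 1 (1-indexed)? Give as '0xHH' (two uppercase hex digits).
After byte 1 (0x21): reg=0x4B

Answer: 0x4B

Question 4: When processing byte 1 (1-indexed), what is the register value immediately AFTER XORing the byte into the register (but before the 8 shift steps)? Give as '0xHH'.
Answer: 0x74

Derivation:
Register before byte 1: 0x55
Byte 1: 0x21
0x55 XOR 0x21 = 0x74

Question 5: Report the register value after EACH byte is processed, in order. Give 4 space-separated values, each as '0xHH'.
0x4B 0xCC 0x0D 0x23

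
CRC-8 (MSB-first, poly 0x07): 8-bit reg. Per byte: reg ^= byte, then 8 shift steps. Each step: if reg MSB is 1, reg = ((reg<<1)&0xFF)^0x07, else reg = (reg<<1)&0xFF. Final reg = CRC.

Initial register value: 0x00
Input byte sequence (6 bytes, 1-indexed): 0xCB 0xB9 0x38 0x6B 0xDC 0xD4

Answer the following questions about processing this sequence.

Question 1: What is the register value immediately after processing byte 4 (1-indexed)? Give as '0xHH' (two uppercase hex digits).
Answer: 0xB7

Derivation:
After byte 1 (0xCB): reg=0x7F
After byte 2 (0xB9): reg=0x5C
After byte 3 (0x38): reg=0x3B
After byte 4 (0x6B): reg=0xB7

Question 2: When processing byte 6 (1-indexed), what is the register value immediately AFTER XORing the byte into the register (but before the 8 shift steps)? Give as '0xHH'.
Answer: 0xC2

Derivation:
Register before byte 6: 0x16
Byte 6: 0xD4
0x16 XOR 0xD4 = 0xC2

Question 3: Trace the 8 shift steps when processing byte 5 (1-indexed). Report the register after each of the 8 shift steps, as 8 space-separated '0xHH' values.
After byte 1 (0xCB): reg=0x7F
After byte 2 (0xB9): reg=0x5C
After byte 3 (0x38): reg=0x3B
After byte 4 (0x6B): reg=0xB7
Register before byte 5: 0xB7
After XOR with byte 0xDC: 0x6B

Answer: 0xD6 0xAB 0x51 0xA2 0x43 0x86 0x0B 0x16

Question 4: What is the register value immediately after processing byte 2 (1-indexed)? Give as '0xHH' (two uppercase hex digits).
After byte 1 (0xCB): reg=0x7F
After byte 2 (0xB9): reg=0x5C

Answer: 0x5C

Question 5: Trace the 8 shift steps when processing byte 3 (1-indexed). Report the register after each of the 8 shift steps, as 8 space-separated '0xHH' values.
After byte 1 (0xCB): reg=0x7F
After byte 2 (0xB9): reg=0x5C
Register before byte 3: 0x5C
After XOR with byte 0x38: 0x64

Answer: 0xC8 0x97 0x29 0x52 0xA4 0x4F 0x9E 0x3B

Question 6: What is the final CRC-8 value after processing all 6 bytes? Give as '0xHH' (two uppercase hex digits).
After byte 1 (0xCB): reg=0x7F
After byte 2 (0xB9): reg=0x5C
After byte 3 (0x38): reg=0x3B
After byte 4 (0x6B): reg=0xB7
After byte 5 (0xDC): reg=0x16
After byte 6 (0xD4): reg=0x40

Answer: 0x40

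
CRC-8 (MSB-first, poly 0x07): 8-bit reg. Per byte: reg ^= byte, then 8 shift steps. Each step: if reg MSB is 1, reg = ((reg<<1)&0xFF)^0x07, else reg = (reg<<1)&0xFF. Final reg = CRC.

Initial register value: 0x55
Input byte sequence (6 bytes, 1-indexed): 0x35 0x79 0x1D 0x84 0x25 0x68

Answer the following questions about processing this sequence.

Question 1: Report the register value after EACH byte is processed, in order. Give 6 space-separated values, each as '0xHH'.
0x27 0x9D 0x89 0x23 0x12 0x61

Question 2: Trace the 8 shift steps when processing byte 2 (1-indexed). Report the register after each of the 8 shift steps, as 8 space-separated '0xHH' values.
After byte 1 (0x35): reg=0x27
Register before byte 2: 0x27
After XOR with byte 0x79: 0x5E

Answer: 0xBC 0x7F 0xFE 0xFB 0xF1 0xE5 0xCD 0x9D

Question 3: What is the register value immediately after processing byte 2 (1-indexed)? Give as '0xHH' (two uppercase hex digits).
After byte 1 (0x35): reg=0x27
After byte 2 (0x79): reg=0x9D

Answer: 0x9D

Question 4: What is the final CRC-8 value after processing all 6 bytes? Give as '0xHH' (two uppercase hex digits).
After byte 1 (0x35): reg=0x27
After byte 2 (0x79): reg=0x9D
After byte 3 (0x1D): reg=0x89
After byte 4 (0x84): reg=0x23
After byte 5 (0x25): reg=0x12
After byte 6 (0x68): reg=0x61

Answer: 0x61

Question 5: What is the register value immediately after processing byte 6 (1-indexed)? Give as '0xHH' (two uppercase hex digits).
Answer: 0x61

Derivation:
After byte 1 (0x35): reg=0x27
After byte 2 (0x79): reg=0x9D
After byte 3 (0x1D): reg=0x89
After byte 4 (0x84): reg=0x23
After byte 5 (0x25): reg=0x12
After byte 6 (0x68): reg=0x61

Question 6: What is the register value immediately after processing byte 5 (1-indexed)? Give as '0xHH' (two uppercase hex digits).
Answer: 0x12

Derivation:
After byte 1 (0x35): reg=0x27
After byte 2 (0x79): reg=0x9D
After byte 3 (0x1D): reg=0x89
After byte 4 (0x84): reg=0x23
After byte 5 (0x25): reg=0x12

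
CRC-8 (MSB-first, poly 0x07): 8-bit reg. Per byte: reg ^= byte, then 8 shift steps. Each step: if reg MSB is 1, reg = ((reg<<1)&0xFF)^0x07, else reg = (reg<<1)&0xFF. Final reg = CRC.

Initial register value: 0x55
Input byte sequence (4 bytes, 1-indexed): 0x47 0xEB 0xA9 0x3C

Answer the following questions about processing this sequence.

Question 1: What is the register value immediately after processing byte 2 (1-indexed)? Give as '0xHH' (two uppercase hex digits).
Answer: 0xE2

Derivation:
After byte 1 (0x47): reg=0x7E
After byte 2 (0xEB): reg=0xE2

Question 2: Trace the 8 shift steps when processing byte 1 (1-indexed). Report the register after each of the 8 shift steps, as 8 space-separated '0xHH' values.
Register before byte 1: 0x55
After XOR with byte 0x47: 0x12

Answer: 0x24 0x48 0x90 0x27 0x4E 0x9C 0x3F 0x7E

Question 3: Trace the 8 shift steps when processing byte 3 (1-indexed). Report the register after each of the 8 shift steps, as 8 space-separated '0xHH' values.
After byte 1 (0x47): reg=0x7E
After byte 2 (0xEB): reg=0xE2
Register before byte 3: 0xE2
After XOR with byte 0xA9: 0x4B

Answer: 0x96 0x2B 0x56 0xAC 0x5F 0xBE 0x7B 0xF6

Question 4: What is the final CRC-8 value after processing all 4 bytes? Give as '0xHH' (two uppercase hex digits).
After byte 1 (0x47): reg=0x7E
After byte 2 (0xEB): reg=0xE2
After byte 3 (0xA9): reg=0xF6
After byte 4 (0x3C): reg=0x78

Answer: 0x78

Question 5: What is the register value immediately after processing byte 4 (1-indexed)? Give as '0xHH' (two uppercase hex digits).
After byte 1 (0x47): reg=0x7E
After byte 2 (0xEB): reg=0xE2
After byte 3 (0xA9): reg=0xF6
After byte 4 (0x3C): reg=0x78

Answer: 0x78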